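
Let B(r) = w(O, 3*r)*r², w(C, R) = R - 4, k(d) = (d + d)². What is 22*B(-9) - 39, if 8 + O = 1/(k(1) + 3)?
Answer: -55281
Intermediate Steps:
k(d) = 4*d² (k(d) = (2*d)² = 4*d²)
O = -55/7 (O = -8 + 1/(4*1² + 3) = -8 + 1/(4*1 + 3) = -8 + 1/(4 + 3) = -8 + 1/7 = -8 + ⅐ = -55/7 ≈ -7.8571)
w(C, R) = -4 + R
B(r) = r²*(-4 + 3*r) (B(r) = (-4 + 3*r)*r² = r²*(-4 + 3*r))
22*B(-9) - 39 = 22*((-9)²*(-4 + 3*(-9))) - 39 = 22*(81*(-4 - 27)) - 39 = 22*(81*(-31)) - 39 = 22*(-2511) - 39 = -55242 - 39 = -55281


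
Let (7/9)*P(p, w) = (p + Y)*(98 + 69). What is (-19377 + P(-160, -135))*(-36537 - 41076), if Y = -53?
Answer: 35374297914/7 ≈ 5.0535e+9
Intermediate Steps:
P(p, w) = -79659/7 + 1503*p/7 (P(p, w) = 9*((p - 53)*(98 + 69))/7 = 9*((-53 + p)*167)/7 = 9*(-8851 + 167*p)/7 = -79659/7 + 1503*p/7)
(-19377 + P(-160, -135))*(-36537 - 41076) = (-19377 + (-79659/7 + (1503/7)*(-160)))*(-36537 - 41076) = (-19377 + (-79659/7 - 240480/7))*(-77613) = (-19377 - 320139/7)*(-77613) = -455778/7*(-77613) = 35374297914/7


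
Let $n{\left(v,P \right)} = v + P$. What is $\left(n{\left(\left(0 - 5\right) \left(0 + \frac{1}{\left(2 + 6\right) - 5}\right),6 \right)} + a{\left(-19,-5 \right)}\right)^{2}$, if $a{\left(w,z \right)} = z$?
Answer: $\frac{4}{9} \approx 0.44444$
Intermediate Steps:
$n{\left(v,P \right)} = P + v$
$\left(n{\left(\left(0 - 5\right) \left(0 + \frac{1}{\left(2 + 6\right) - 5}\right),6 \right)} + a{\left(-19,-5 \right)}\right)^{2} = \left(\left(6 + \left(0 - 5\right) \left(0 + \frac{1}{\left(2 + 6\right) - 5}\right)\right) - 5\right)^{2} = \left(\left(6 + \left(0 - 5\right) \left(0 + \frac{1}{8 - 5}\right)\right) - 5\right)^{2} = \left(\left(6 + \left(0 - 5\right) \left(0 + \frac{1}{3}\right)\right) - 5\right)^{2} = \left(\left(6 - 5 \left(0 + \frac{1}{3}\right)\right) - 5\right)^{2} = \left(\left(6 - \frac{5}{3}\right) - 5\right)^{2} = \left(\frac{13}{3} - 5\right)^{2} = \left(- \frac{2}{3}\right)^{2} = \frac{4}{9}$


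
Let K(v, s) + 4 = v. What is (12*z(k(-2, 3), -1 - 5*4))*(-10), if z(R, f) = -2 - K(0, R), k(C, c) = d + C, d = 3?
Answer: -240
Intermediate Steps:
k(C, c) = 3 + C
K(v, s) = -4 + v
z(R, f) = 2 (z(R, f) = -2 - (-4 + 0) = -2 - 1*(-4) = -2 + 4 = 2)
(12*z(k(-2, 3), -1 - 5*4))*(-10) = (12*2)*(-10) = 24*(-10) = -240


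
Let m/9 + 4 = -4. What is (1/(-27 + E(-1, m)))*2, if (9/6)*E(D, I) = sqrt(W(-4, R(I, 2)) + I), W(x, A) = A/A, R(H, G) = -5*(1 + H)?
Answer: -486/6845 - 12*I*sqrt(71)/6845 ≈ -0.071001 - 0.014772*I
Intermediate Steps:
R(H, G) = -5 - 5*H
W(x, A) = 1
m = -72 (m = -36 + 9*(-4) = -36 - 36 = -72)
E(D, I) = 2*sqrt(1 + I)/3
(1/(-27 + E(-1, m)))*2 = (1/(-27 + 2*sqrt(1 - 72)/3))*2 = (1/(-27 + 2*sqrt(-71)/3))*2 = (1/(-27 + 2*(I*sqrt(71))/3))*2 = (1/(-27 + 2*I*sqrt(71)/3))*2 = 2/(-27 + 2*I*sqrt(71)/3)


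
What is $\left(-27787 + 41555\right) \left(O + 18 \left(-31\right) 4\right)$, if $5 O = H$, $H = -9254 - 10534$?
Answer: $- \frac{426092064}{5} \approx -8.5218 \cdot 10^{7}$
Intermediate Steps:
$H = -19788$ ($H = -9254 - 10534 = -19788$)
$O = - \frac{19788}{5}$ ($O = \frac{1}{5} \left(-19788\right) = - \frac{19788}{5} \approx -3957.6$)
$\left(-27787 + 41555\right) \left(O + 18 \left(-31\right) 4\right) = \left(-27787 + 41555\right) \left(- \frac{19788}{5} + 18 \left(-31\right) 4\right) = 13768 \left(- \frac{19788}{5} - 2232\right) = 13768 \left(- \frac{30948}{5}\right) = - \frac{426092064}{5}$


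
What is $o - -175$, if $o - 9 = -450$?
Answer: $-266$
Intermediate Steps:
$o = -441$ ($o = 9 - 450 = -441$)
$o - -175 = -441 - -175 = -441 + 175 = -266$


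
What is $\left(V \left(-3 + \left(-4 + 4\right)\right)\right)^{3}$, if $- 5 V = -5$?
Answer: $-27$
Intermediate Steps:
$V = 1$ ($V = \left(- \frac{1}{5}\right) \left(-5\right) = 1$)
$\left(V \left(-3 + \left(-4 + 4\right)\right)\right)^{3} = \left(1 \left(-3 + \left(-4 + 4\right)\right)\right)^{3} = \left(1 \left(-3 + 0\right)\right)^{3} = \left(1 \left(-3\right)\right)^{3} = \left(-3\right)^{3} = -27$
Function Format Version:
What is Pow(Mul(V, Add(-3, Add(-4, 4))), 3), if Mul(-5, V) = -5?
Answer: -27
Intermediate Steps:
V = 1 (V = Mul(Rational(-1, 5), -5) = 1)
Pow(Mul(V, Add(-3, Add(-4, 4))), 3) = Pow(Mul(1, Add(-3, Add(-4, 4))), 3) = Pow(Mul(1, Add(-3, 0)), 3) = Pow(Mul(1, -3), 3) = Pow(-3, 3) = -27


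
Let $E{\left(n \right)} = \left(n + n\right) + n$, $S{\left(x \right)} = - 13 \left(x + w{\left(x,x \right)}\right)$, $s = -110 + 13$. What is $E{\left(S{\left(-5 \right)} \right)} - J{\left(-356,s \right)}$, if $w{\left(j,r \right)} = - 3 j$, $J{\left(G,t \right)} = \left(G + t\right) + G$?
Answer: $419$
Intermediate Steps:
$s = -97$
$J{\left(G,t \right)} = t + 2 G$
$S{\left(x \right)} = 26 x$ ($S{\left(x \right)} = - 13 \left(x - 3 x\right) = - 13 \left(- 2 x\right) = 26 x$)
$E{\left(n \right)} = 3 n$ ($E{\left(n \right)} = 2 n + n = 3 n$)
$E{\left(S{\left(-5 \right)} \right)} - J{\left(-356,s \right)} = 3 \cdot 26 \left(-5\right) - \left(-97 + 2 \left(-356\right)\right) = 3 \left(-130\right) - \left(-97 - 712\right) = -390 - -809 = -390 + 809 = 419$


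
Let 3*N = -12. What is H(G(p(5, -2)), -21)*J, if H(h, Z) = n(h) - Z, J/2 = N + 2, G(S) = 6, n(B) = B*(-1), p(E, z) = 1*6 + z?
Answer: -60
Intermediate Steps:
p(E, z) = 6 + z
n(B) = -B
N = -4 (N = (⅓)*(-12) = -4)
J = -4 (J = 2*(-4 + 2) = 2*(-2) = -4)
H(h, Z) = -Z - h (H(h, Z) = -h - Z = -Z - h)
H(G(p(5, -2)), -21)*J = (-1*(-21) - 1*6)*(-4) = (21 - 6)*(-4) = 15*(-4) = -60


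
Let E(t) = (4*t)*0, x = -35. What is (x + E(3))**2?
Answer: 1225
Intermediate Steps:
E(t) = 0
(x + E(3))**2 = (-35 + 0)**2 = (-35)**2 = 1225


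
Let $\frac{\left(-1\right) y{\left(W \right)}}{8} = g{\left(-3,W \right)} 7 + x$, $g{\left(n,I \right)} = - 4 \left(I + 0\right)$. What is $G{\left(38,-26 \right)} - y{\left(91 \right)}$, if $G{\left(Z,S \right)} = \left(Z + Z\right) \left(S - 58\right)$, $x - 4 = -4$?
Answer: $-26768$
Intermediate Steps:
$x = 0$ ($x = 4 - 4 = 0$)
$g{\left(n,I \right)} = - 4 I$
$G{\left(Z,S \right)} = 2 Z \left(-58 + S\right)$
$y{\left(W \right)} = 224 W$ ($y{\left(W \right)} = - 8 \left(- 4 W 7 + 0\right) = - 8 \left(- 28 W + 0\right) = - 8 \left(- 28 W\right) = 224 W$)
$G{\left(38,-26 \right)} - y{\left(91 \right)} = 2 \cdot 38 \left(-58 - 26\right) - 224 \cdot 91 = 2 \cdot 38 \left(-84\right) - 20384 = -6384 - 20384 = -26768$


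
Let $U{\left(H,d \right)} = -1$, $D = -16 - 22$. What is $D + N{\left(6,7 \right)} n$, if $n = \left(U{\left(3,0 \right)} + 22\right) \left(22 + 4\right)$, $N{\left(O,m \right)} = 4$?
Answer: $2146$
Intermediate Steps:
$D = -38$ ($D = -16 - 22 = -38$)
$n = 546$ ($n = \left(-1 + 22\right) \left(22 + 4\right) = 21 \cdot 26 = 546$)
$D + N{\left(6,7 \right)} n = -38 + 4 \cdot 546 = -38 + 2184 = 2146$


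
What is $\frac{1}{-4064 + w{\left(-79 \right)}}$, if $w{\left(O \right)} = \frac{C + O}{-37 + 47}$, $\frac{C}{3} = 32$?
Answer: $- \frac{10}{40623} \approx -0.00024617$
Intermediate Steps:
$C = 96$ ($C = 3 \cdot 32 = 96$)
$w{\left(O \right)} = \frac{48}{5} + \frac{O}{10}$ ($w{\left(O \right)} = \frac{96 + O}{-37 + 47} = \frac{96 + O}{10} = \left(96 + O\right) \frac{1}{10} = \frac{48}{5} + \frac{O}{10}$)
$\frac{1}{-4064 + w{\left(-79 \right)}} = \frac{1}{-4064 + \left(\frac{48}{5} + \frac{1}{10} \left(-79\right)\right)} = \frac{1}{-4064 + \left(\frac{48}{5} - \frac{79}{10}\right)} = \frac{1}{-4064 + \frac{17}{10}} = \frac{1}{- \frac{40623}{10}} = - \frac{10}{40623}$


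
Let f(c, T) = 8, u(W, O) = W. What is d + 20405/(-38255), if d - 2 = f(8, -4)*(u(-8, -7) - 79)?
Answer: -759125/1093 ≈ -694.53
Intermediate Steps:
d = -694 (d = 2 + 8*(-8 - 79) = 2 + 8*(-87) = 2 - 696 = -694)
d + 20405/(-38255) = -694 + 20405/(-38255) = -694 + 20405*(-1/38255) = -694 - 583/1093 = -759125/1093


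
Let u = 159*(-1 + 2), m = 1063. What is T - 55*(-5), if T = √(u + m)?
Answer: 275 + √1222 ≈ 309.96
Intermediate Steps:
u = 159 (u = 159*1 = 159)
T = √1222 (T = √(159 + 1063) = √1222 ≈ 34.957)
T - 55*(-5) = √1222 - 55*(-5) = √1222 - 1*(-275) = √1222 + 275 = 275 + √1222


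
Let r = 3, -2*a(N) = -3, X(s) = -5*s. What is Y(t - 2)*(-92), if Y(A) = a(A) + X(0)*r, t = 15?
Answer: -138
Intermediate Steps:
a(N) = 3/2 (a(N) = -½*(-3) = 3/2)
Y(A) = 3/2 (Y(A) = 3/2 - 5*0*3 = 3/2 + 0*3 = 3/2 + 0 = 3/2)
Y(t - 2)*(-92) = (3/2)*(-92) = -138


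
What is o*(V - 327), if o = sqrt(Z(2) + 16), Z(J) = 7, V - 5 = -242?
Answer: -564*sqrt(23) ≈ -2704.8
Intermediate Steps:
V = -237 (V = 5 - 242 = -237)
o = sqrt(23) (o = sqrt(7 + 16) = sqrt(23) ≈ 4.7958)
o*(V - 327) = sqrt(23)*(-237 - 327) = sqrt(23)*(-564) = -564*sqrt(23)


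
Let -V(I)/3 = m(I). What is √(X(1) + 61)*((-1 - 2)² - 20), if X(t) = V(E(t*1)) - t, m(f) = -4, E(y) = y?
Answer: -66*√2 ≈ -93.338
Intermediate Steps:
V(I) = 12 (V(I) = -3*(-4) = 12)
X(t) = 12 - t
√(X(1) + 61)*((-1 - 2)² - 20) = √((12 - 1*1) + 61)*((-1 - 2)² - 20) = √((12 - 1) + 61)*((-3)² - 20) = √(11 + 61)*(9 - 20) = √72*(-11) = (6*√2)*(-11) = -66*√2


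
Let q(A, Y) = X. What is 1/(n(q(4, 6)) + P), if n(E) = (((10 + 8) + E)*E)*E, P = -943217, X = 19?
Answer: -1/929860 ≈ -1.0754e-6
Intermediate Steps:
q(A, Y) = 19
n(E) = E**2*(18 + E) (n(E) = ((18 + E)*E)*E = (E*(18 + E))*E = E**2*(18 + E))
1/(n(q(4, 6)) + P) = 1/(19**2*(18 + 19) - 943217) = 1/(361*37 - 943217) = 1/(13357 - 943217) = 1/(-929860) = -1/929860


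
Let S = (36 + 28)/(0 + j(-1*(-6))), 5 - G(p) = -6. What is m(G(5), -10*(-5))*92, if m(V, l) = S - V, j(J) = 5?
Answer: 828/5 ≈ 165.60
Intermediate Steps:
G(p) = 11 (G(p) = 5 - 1*(-6) = 5 + 6 = 11)
S = 64/5 (S = (36 + 28)/(0 + 5) = 64/5 ≈ 12.800)
m(V, l) = 64/5 - V
m(G(5), -10*(-5))*92 = (64/5 - 1*11)*92 = (64/5 - 11)*92 = (9/5)*92 = 828/5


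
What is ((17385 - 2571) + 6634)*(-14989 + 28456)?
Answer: 288840216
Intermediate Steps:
((17385 - 2571) + 6634)*(-14989 + 28456) = (14814 + 6634)*13467 = 21448*13467 = 288840216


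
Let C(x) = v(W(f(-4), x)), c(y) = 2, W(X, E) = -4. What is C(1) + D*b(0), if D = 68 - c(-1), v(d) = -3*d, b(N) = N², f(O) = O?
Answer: 12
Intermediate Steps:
D = 66 (D = 68 - 1*2 = 68 - 2 = 66)
C(x) = 12 (C(x) = -3*(-4) = 12)
C(1) + D*b(0) = 12 + 66*0² = 12 + 66*0 = 12 + 0 = 12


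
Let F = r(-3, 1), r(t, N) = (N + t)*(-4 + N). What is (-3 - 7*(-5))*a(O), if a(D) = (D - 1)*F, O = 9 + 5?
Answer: 2496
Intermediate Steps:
r(t, N) = (-4 + N)*(N + t)
F = 6 (F = 1² - 4*1 - 4*(-3) + 1*(-3) = 1 - 4 + 12 - 3 = 6)
O = 14
a(D) = -6 + 6*D (a(D) = (D - 1)*6 = (-1 + D)*6 = -6 + 6*D)
(-3 - 7*(-5))*a(O) = (-3 - 7*(-5))*(-6 + 6*14) = (-3 + 35)*(-6 + 84) = 32*78 = 2496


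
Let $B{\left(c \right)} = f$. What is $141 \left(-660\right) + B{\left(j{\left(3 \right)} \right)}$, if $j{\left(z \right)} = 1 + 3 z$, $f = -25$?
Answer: $-93085$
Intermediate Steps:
$B{\left(c \right)} = -25$
$141 \left(-660\right) + B{\left(j{\left(3 \right)} \right)} = 141 \left(-660\right) - 25 = -93060 - 25 = -93085$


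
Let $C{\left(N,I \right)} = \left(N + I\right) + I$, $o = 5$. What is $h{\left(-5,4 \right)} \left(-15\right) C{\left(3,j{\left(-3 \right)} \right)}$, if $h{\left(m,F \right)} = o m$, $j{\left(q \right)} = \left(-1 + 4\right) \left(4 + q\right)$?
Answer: $3375$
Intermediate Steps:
$j{\left(q \right)} = 12 + 3 q$ ($j{\left(q \right)} = 3 \left(4 + q\right) = 12 + 3 q$)
$h{\left(m,F \right)} = 5 m$
$C{\left(N,I \right)} = N + 2 I$ ($C{\left(N,I \right)} = \left(I + N\right) + I = N + 2 I$)
$h{\left(-5,4 \right)} \left(-15\right) C{\left(3,j{\left(-3 \right)} \right)} = 5 \left(-5\right) \left(-15\right) \left(3 + 2 \left(12 + 3 \left(-3\right)\right)\right) = \left(-25\right) \left(-15\right) \left(3 + 2 \left(12 - 9\right)\right) = 375 \left(3 + 2 \cdot 3\right) = 375 \left(3 + 6\right) = 375 \cdot 9 = 3375$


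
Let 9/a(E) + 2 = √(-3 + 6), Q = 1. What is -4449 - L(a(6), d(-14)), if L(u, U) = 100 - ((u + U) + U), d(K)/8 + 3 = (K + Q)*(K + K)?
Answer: 1209 - 9*√3 ≈ 1193.4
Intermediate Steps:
d(K) = -24 + 16*K*(1 + K) (d(K) = -24 + 8*((K + 1)*(K + K)) = -24 + 8*((1 + K)*(2*K)) = -24 + 8*(2*K*(1 + K)) = -24 + 16*K*(1 + K))
a(E) = 9/(-2 + √3) (a(E) = 9/(-2 + √(-3 + 6)) = 9/(-2 + √3))
L(u, U) = 100 - u - 2*U (L(u, U) = 100 - ((U + u) + U) = 100 - (u + 2*U) = 100 + (-u - 2*U) = 100 - u - 2*U)
-4449 - L(a(6), d(-14)) = -4449 - (100 - (-18 - 9*√3) - 2*(-24 + 16*(-14) + 16*(-14)²)) = -4449 - (100 + (18 + 9*√3) - 2*(-24 - 224 + 16*196)) = -4449 - (100 + (18 + 9*√3) - 2*(-24 - 224 + 3136)) = -4449 - (100 + (18 + 9*√3) - 2*2888) = -4449 - (100 + (18 + 9*√3) - 5776) = -4449 - (-5658 + 9*√3) = -4449 + (5658 - 9*√3) = 1209 - 9*√3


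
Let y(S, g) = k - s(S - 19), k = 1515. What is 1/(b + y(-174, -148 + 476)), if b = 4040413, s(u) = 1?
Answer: 1/4041927 ≈ 2.4741e-7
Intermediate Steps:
y(S, g) = 1514 (y(S, g) = 1515 - 1*1 = 1515 - 1 = 1514)
1/(b + y(-174, -148 + 476)) = 1/(4040413 + 1514) = 1/4041927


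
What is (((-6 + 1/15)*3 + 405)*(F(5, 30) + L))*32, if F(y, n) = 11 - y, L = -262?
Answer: -15859712/5 ≈ -3.1719e+6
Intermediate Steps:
(((-6 + 1/15)*3 + 405)*(F(5, 30) + L))*32 = (((-6 + 1/15)*3 + 405)*((11 - 1*5) - 262))*32 = (((-6 + 1/15)*3 + 405)*((11 - 5) - 262))*32 = ((-89/15*3 + 405)*(6 - 262))*32 = ((-89/5 + 405)*(-256))*32 = ((1936/5)*(-256))*32 = -495616/5*32 = -15859712/5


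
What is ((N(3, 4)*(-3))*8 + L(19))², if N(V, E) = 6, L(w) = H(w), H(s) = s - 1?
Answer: 15876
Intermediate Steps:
H(s) = -1 + s
L(w) = -1 + w
((N(3, 4)*(-3))*8 + L(19))² = ((6*(-3))*8 + (-1 + 19))² = (-18*8 + 18)² = (-144 + 18)² = (-126)² = 15876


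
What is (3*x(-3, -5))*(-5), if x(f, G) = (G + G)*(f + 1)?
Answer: -300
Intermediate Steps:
x(f, G) = 2*G*(1 + f) (x(f, G) = (2*G)*(1 + f) = 2*G*(1 + f))
(3*x(-3, -5))*(-5) = (3*(2*(-5)*(1 - 3)))*(-5) = (3*(2*(-5)*(-2)))*(-5) = (3*20)*(-5) = 60*(-5) = -300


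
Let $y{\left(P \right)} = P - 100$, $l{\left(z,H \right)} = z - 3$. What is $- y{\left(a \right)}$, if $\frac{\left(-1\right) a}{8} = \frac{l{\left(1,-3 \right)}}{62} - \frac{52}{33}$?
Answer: $\frac{89140}{1023} \approx 87.136$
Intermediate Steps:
$l{\left(z,H \right)} = -3 + z$ ($l{\left(z,H \right)} = z - 3 = -3 + z$)
$a = \frac{13160}{1023}$ ($a = - 8 \left(\frac{-3 + 1}{62} - \frac{52}{33}\right) = - 8 \left(\left(-2\right) \frac{1}{62} - \frac{52}{33}\right) = - 8 \left(- \frac{1}{31} - \frac{52}{33}\right) = \left(-8\right) \left(- \frac{1645}{1023}\right) = \frac{13160}{1023} \approx 12.864$)
$y{\left(P \right)} = -100 + P$
$- y{\left(a \right)} = - (-100 + \frac{13160}{1023}) = \left(-1\right) \left(- \frac{89140}{1023}\right) = \frac{89140}{1023}$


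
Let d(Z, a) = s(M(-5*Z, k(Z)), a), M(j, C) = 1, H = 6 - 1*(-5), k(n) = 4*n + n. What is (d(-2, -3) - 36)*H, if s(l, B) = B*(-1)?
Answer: -363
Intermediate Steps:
k(n) = 5*n
H = 11 (H = 6 + 5 = 11)
s(l, B) = -B
d(Z, a) = -a
(d(-2, -3) - 36)*H = (-1*(-3) - 36)*11 = (3 - 36)*11 = -33*11 = -363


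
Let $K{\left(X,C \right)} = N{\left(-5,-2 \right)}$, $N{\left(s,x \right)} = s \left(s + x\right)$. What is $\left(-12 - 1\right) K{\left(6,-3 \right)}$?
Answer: $-455$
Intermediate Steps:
$K{\left(X,C \right)} = 35$ ($K{\left(X,C \right)} = - 5 \left(-5 - 2\right) = \left(-5\right) \left(-7\right) = 35$)
$\left(-12 - 1\right) K{\left(6,-3 \right)} = \left(-12 - 1\right) 35 = \left(-13\right) 35 = -455$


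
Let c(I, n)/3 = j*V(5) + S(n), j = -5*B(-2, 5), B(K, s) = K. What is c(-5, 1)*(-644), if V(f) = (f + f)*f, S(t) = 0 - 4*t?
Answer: -958272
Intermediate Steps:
j = 10 (j = -5*(-2) = 10)
S(t) = -4*t
V(f) = 2*f² (V(f) = (2*f)*f = 2*f²)
c(I, n) = 1500 - 12*n (c(I, n) = 3*(10*(2*5²) - 4*n) = 3*(10*(2*25) - 4*n) = 3*(10*50 - 4*n) = 3*(500 - 4*n) = 1500 - 12*n)
c(-5, 1)*(-644) = (1500 - 12*1)*(-644) = (1500 - 12)*(-644) = 1488*(-644) = -958272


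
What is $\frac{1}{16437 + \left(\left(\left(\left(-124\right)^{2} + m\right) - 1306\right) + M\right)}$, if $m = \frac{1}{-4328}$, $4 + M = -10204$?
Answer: $\frac{4328}{87854071} \approx 4.9264 \cdot 10^{-5}$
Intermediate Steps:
$M = -10208$ ($M = -4 - 10204 = -10208$)
$m = - \frac{1}{4328} \approx -0.00023105$
$\frac{1}{16437 + \left(\left(\left(\left(-124\right)^{2} + m\right) - 1306\right) + M\right)} = \frac{1}{16437 - - \frac{16714735}{4328}} = \frac{1}{16437 + \left(\left(\left(15376 - \frac{1}{4328}\right) - 1306\right) - 10208\right)} = \frac{1}{16437 + \left(\left(\frac{66547327}{4328} - 1306\right) - 10208\right)} = \frac{1}{16437 + \left(\frac{60894959}{4328} - 10208\right)} = \frac{1}{16437 + \frac{16714735}{4328}} = \frac{1}{\frac{87854071}{4328}} = \frac{4328}{87854071}$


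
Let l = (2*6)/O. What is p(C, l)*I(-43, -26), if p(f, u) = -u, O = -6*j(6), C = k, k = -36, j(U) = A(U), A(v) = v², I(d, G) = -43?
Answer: -43/18 ≈ -2.3889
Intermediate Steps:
j(U) = U²
C = -36
O = -216 (O = -6*6² = -6*36 = -216)
l = -1/18 (l = (2*6)/(-216) = 12*(-1/216) = -1/18 ≈ -0.055556)
p(C, l)*I(-43, -26) = -1*(-1/18)*(-43) = (1/18)*(-43) = -43/18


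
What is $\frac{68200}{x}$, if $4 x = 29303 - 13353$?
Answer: $\frac{496}{29} \approx 17.103$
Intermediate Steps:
$x = \frac{7975}{2}$ ($x = \frac{29303 - 13353}{4} = \frac{1}{4} \cdot 15950 = \frac{7975}{2} \approx 3987.5$)
$\frac{68200}{x} = \frac{68200}{\frac{7975}{2}} = 68200 \cdot \frac{2}{7975} = \frac{496}{29}$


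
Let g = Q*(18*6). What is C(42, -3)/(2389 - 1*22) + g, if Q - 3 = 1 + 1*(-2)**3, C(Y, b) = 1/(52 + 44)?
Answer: -98164223/227232 ≈ -432.00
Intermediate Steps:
C(Y, b) = 1/96
Q = -4 (Q = 3 + (1 + 1*(-2)**3) = 3 + (1 + 1*(-8)) = 3 + (1 - 8) = 3 - 7 = -4)
g = -432 (g = -72*6 = -4*108 = -432)
C(42, -3)/(2389 - 1*22) + g = 1/(96*(2389 - 1*22)) - 432 = 1/(96*(2389 - 22)) - 432 = (1/96)/2367 - 432 = (1/96)*(1/2367) - 432 = 1/227232 - 432 = -98164223/227232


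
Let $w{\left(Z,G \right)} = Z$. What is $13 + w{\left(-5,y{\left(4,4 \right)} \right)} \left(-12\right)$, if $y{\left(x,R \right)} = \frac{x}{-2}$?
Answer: $73$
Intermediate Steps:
$y{\left(x,R \right)} = - \frac{x}{2}$ ($y{\left(x,R \right)} = x \left(- \frac{1}{2}\right) = - \frac{x}{2}$)
$13 + w{\left(-5,y{\left(4,4 \right)} \right)} \left(-12\right) = 13 - -60 = 13 + 60 = 73$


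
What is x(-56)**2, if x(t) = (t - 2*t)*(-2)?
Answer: 12544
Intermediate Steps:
x(t) = 2*t (x(t) = -t*(-2) = 2*t)
x(-56)**2 = (2*(-56))**2 = (-112)**2 = 12544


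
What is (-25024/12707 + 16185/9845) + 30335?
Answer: 758976078108/25020083 ≈ 30335.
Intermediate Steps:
(-25024/12707 + 16185/9845) + 30335 = (-25024*1/12707 + 16185*(1/9845)) + 30335 = (-25024/12707 + 3237/1969) + 30335 = -8139697/25020083 + 30335 = 758976078108/25020083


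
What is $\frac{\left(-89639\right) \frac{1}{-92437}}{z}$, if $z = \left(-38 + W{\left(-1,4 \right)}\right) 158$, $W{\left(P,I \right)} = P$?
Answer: $- \frac{89639}{569596794} \approx -0.00015737$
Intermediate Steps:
$z = -6162$ ($z = \left(-38 - 1\right) 158 = \left(-39\right) 158 = -6162$)
$\frac{\left(-89639\right) \frac{1}{-92437}}{z} = \frac{\left(-89639\right) \frac{1}{-92437}}{-6162} = \left(-89639\right) \left(- \frac{1}{92437}\right) \left(- \frac{1}{6162}\right) = \frac{89639}{92437} \left(- \frac{1}{6162}\right) = - \frac{89639}{569596794}$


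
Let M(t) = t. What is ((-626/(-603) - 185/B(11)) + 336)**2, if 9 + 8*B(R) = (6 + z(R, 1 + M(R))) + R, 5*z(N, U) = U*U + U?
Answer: 78197163383056/873025209 ≈ 89570.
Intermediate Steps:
z(N, U) = U/5 + U**2/5 (z(N, U) = (U*U + U)/5 = (U**2 + U)/5 = (U + U**2)/5 = U/5 + U**2/5)
B(R) = -3/8 + R/8 + (1 + R)*(2 + R)/40 (B(R) = -9/8 + ((6 + (1 + R)*(1 + (1 + R))/5) + R)/8 = -9/8 + ((6 + (1 + R)*(2 + R)/5) + R)/8 = -9/8 + (6 + R + (1 + R)*(2 + R)/5)/8 = -9/8 + (3/4 + R/8 + (1 + R)*(2 + R)/40) = -3/8 + R/8 + (1 + R)*(2 + R)/40)
((-626/(-603) - 185/B(11)) + 336)**2 = ((-626/(-603) - 185/(-13/40 + (1/5)*11 + (1/40)*11**2)) + 336)**2 = ((-626*(-1/603) - 185/(-13/40 + 11/5 + (1/40)*121)) + 336)**2 = ((626/603 - 185/(-13/40 + 11/5 + 121/40)) + 336)**2 = ((626/603 - 185/49/10) + 336)**2 = ((626/603 - 185*10/49) + 336)**2 = ((626/603 - 1850/49) + 336)**2 = (-1084876/29547 + 336)**2 = (8842916/29547)**2 = 78197163383056/873025209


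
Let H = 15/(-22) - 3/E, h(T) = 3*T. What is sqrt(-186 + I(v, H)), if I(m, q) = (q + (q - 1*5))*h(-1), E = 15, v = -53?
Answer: 7*I*sqrt(10230)/55 ≈ 12.873*I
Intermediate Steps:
H = -97/110 (H = 15/(-22) - 3/15 = 15*(-1/22) - 3*1/15 = -15/22 - 1/5 = -97/110 ≈ -0.88182)
I(m, q) = 15 - 6*q (I(m, q) = (q + (q - 1*5))*(3*(-1)) = (q + (q - 5))*(-3) = (q + (-5 + q))*(-3) = (-5 + 2*q)*(-3) = 15 - 6*q)
sqrt(-186 + I(v, H)) = sqrt(-186 + (15 - 6*(-97/110))) = sqrt(-186 + (15 + 291/55)) = sqrt(-186 + 1116/55) = sqrt(-9114/55) = 7*I*sqrt(10230)/55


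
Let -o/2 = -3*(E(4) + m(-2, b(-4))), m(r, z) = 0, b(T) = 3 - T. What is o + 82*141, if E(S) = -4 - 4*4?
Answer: 11442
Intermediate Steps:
E(S) = -20 (E(S) = -4 - 16 = -20)
o = -120 (o = -(-6)*(-20 + 0) = -(-6)*(-20) = -2*60 = -120)
o + 82*141 = -120 + 82*141 = -120 + 11562 = 11442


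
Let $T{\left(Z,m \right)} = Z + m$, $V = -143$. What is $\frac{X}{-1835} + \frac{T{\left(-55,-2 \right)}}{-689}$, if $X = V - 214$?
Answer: $\frac{350568}{1264315} \approx 0.27728$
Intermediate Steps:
$X = -357$ ($X = -143 - 214 = -357$)
$\frac{X}{-1835} + \frac{T{\left(-55,-2 \right)}}{-689} = - \frac{357}{-1835} + \frac{-55 - 2}{-689} = \left(-357\right) \left(- \frac{1}{1835}\right) - - \frac{57}{689} = \frac{357}{1835} + \frac{57}{689} = \frac{350568}{1264315}$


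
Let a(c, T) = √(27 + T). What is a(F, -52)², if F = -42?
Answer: -25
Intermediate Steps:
a(F, -52)² = (√(27 - 52))² = (√(-25))² = (5*I)² = -25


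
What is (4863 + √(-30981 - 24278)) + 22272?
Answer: 27135 + I*√55259 ≈ 27135.0 + 235.07*I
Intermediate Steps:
(4863 + √(-30981 - 24278)) + 22272 = (4863 + √(-55259)) + 22272 = (4863 + I*√55259) + 22272 = 27135 + I*√55259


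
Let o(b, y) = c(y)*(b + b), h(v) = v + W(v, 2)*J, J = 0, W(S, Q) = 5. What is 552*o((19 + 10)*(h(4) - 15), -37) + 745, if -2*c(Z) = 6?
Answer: 1057273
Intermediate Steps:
c(Z) = -3 (c(Z) = -½*6 = -3)
h(v) = v (h(v) = v + 5*0 = v + 0 = v)
o(b, y) = -6*b (o(b, y) = -3*(b + b) = -6*b)
552*o((19 + 10)*(h(4) - 15), -37) + 745 = 552*(-6*(19 + 10)*(4 - 15)) + 745 = 552*(-174*(-11)) + 745 = 552*(-6*(-319)) + 745 = 552*1914 + 745 = 1056528 + 745 = 1057273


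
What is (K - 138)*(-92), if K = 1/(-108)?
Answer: 342815/27 ≈ 12697.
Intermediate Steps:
K = -1/108 ≈ -0.0092593
(K - 138)*(-92) = (-1/108 - 138)*(-92) = -14905/108*(-92) = 342815/27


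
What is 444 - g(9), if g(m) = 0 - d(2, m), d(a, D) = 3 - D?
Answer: 438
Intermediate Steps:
g(m) = -3 + m (g(m) = 0 - (3 - m) = 0 + (-3 + m) = -3 + m)
444 - g(9) = 444 - (-3 + 9) = 444 - 1*6 = 444 - 6 = 438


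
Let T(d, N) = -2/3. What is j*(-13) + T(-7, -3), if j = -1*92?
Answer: 3586/3 ≈ 1195.3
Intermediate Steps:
T(d, N) = -⅔ (T(d, N) = -2*⅓ = -⅔)
j = -92
j*(-13) + T(-7, -3) = -92*(-13) - ⅔ = 1196 - ⅔ = 3586/3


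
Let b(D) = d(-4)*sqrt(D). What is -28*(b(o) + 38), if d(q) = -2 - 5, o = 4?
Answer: -672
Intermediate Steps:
d(q) = -7
b(D) = -7*sqrt(D)
-28*(b(o) + 38) = -28*(-7*sqrt(4) + 38) = -28*(-7*2 + 38) = -28*(-14 + 38) = -28*24 = -672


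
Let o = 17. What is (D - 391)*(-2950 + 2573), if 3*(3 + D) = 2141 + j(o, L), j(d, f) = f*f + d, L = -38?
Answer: -912340/3 ≈ -3.0411e+5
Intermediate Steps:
j(d, f) = d + f² (j(d, f) = f² + d = d + f²)
D = 3593/3 (D = -3 + (2141 + (17 + (-38)²))/3 = -3 + (2141 + (17 + 1444))/3 = -3 + (2141 + 1461)/3 = -3 + (⅓)*3602 = -3 + 3602/3 = 3593/3 ≈ 1197.7)
(D - 391)*(-2950 + 2573) = (3593/3 - 391)*(-2950 + 2573) = (2420/3)*(-377) = -912340/3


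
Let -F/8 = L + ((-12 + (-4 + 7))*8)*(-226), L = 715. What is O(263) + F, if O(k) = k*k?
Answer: -66727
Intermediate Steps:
O(k) = k²
F = -135896 (F = -8*(715 + ((-12 + (-4 + 7))*8)*(-226)) = -8*(715 + ((-12 + 3)*8)*(-226)) = -8*(715 - 9*8*(-226)) = -8*(715 - 72*(-226)) = -8*(715 + 16272) = -8*16987 = -135896)
O(263) + F = 263² - 135896 = 69169 - 135896 = -66727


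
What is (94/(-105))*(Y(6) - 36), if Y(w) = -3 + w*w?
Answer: 94/35 ≈ 2.6857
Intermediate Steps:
Y(w) = -3 + w²
(94/(-105))*(Y(6) - 36) = (94/(-105))*((-3 + 6²) - 36) = (94*(-1/105))*((-3 + 36) - 36) = -94*(33 - 36)/105 = -94/105*(-3) = 94/35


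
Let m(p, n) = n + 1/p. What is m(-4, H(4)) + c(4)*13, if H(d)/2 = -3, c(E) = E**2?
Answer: 807/4 ≈ 201.75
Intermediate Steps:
H(d) = -6 (H(d) = 2*(-3) = -6)
m(-4, H(4)) + c(4)*13 = (-6 + 1/(-4)) + 4**2*13 = (-6 - 1/4) + 16*13 = -25/4 + 208 = 807/4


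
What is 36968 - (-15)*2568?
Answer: 75488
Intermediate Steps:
36968 - (-15)*2568 = 36968 - 1*(-38520) = 36968 + 38520 = 75488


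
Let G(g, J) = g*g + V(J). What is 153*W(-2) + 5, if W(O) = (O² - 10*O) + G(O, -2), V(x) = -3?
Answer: 3830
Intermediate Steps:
G(g, J) = -3 + g² (G(g, J) = g*g - 3 = g² - 3 = -3 + g²)
W(O) = -3 - 10*O + 2*O² (W(O) = (O² - 10*O) + (-3 + O²) = -3 - 10*O + 2*O²)
153*W(-2) + 5 = 153*(-3 - 10*(-2) + 2*(-2)²) + 5 = 153*(-3 + 20 + 2*4) + 5 = 153*(-3 + 20 + 8) + 5 = 153*25 + 5 = 3825 + 5 = 3830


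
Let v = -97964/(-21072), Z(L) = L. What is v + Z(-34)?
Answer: -154621/5268 ≈ -29.351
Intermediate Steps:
v = 24491/5268 (v = -97964*(-1/21072) = 24491/5268 ≈ 4.6490)
v + Z(-34) = 24491/5268 - 34 = -154621/5268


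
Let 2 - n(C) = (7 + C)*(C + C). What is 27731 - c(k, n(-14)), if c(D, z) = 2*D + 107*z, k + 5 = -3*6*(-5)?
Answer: 48319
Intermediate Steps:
k = 85 (k = -5 - 3*6*(-5) = -5 - 18*(-5) = -5 + 90 = 85)
n(C) = 2 - 2*C*(7 + C) (n(C) = 2 - (7 + C)*(C + C) = 2 - (7 + C)*2*C = 2 - 2*C*(7 + C))
27731 - c(k, n(-14)) = 27731 - (2*85 + 107*(2 - 14*(-14) - 2*(-14)**2)) = 27731 - (170 + 107*(2 + 196 - 2*196)) = 27731 - (170 + 107*(2 + 196 - 392)) = 27731 - (170 + 107*(-194)) = 27731 - (170 - 20758) = 27731 - 1*(-20588) = 27731 + 20588 = 48319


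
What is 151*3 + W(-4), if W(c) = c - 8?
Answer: 441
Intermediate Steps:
W(c) = -8 + c
151*3 + W(-4) = 151*3 + (-8 - 4) = 453 - 12 = 441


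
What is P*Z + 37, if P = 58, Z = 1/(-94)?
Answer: 1710/47 ≈ 36.383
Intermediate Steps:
Z = -1/94 ≈ -0.010638
P*Z + 37 = 58*(-1/94) + 37 = -29/47 + 37 = 1710/47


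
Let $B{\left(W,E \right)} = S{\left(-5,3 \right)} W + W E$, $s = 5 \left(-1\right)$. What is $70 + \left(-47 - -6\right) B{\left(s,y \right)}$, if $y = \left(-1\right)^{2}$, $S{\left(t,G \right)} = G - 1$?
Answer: $685$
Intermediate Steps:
$s = -5$
$S{\left(t,G \right)} = -1 + G$
$y = 1$
$B{\left(W,E \right)} = 2 W + E W$ ($B{\left(W,E \right)} = \left(-1 + 3\right) W + W E = 2 W + E W$)
$70 + \left(-47 - -6\right) B{\left(s,y \right)} = 70 + \left(-47 - -6\right) \left(- 5 \left(2 + 1\right)\right) = 70 + \left(-47 + 6\right) \left(\left(-5\right) 3\right) = 70 - -615 = 70 + 615 = 685$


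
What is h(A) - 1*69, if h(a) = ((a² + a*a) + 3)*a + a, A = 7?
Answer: 645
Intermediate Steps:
h(a) = a + a*(3 + 2*a²) (h(a) = ((a² + a²) + 3)*a + a = (2*a² + 3)*a + a = (3 + 2*a²)*a + a = a*(3 + 2*a²) + a = a + a*(3 + 2*a²))
h(A) - 1*69 = 2*7*(2 + 7²) - 1*69 = 2*7*(2 + 49) - 69 = 2*7*51 - 69 = 714 - 69 = 645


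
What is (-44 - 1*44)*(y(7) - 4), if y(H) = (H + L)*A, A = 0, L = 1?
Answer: 352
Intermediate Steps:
y(H) = 0 (y(H) = (H + 1)*0 = (1 + H)*0 = 0)
(-44 - 1*44)*(y(7) - 4) = (-44 - 1*44)*(0 - 4) = (-44 - 44)*(-4) = -88*(-4) = 352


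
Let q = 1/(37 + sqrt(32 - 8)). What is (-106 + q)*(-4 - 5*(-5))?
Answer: -2993193/1345 - 42*sqrt(6)/1345 ≈ -2225.5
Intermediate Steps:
q = 1/(37 + 2*sqrt(6)) (q = 1/(37 + sqrt(24)) = 1/(37 + 2*sqrt(6)) ≈ 0.023867)
(-106 + q)*(-4 - 5*(-5)) = (-106 + (37/1345 - 2*sqrt(6)/1345))*(-4 - 5*(-5)) = (-142533/1345 - 2*sqrt(6)/1345)*(-4 + 25) = (-142533/1345 - 2*sqrt(6)/1345)*21 = -2993193/1345 - 42*sqrt(6)/1345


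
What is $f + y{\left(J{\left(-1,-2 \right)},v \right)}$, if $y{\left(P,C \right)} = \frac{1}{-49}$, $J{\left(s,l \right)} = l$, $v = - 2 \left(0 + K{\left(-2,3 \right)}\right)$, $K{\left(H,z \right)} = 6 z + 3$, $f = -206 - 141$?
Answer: $- \frac{17004}{49} \approx -347.02$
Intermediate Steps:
$f = -347$
$K{\left(H,z \right)} = 3 + 6 z$
$v = -42$ ($v = - 2 \left(0 + \left(3 + 6 \cdot 3\right)\right) = - 2 \left(0 + \left(3 + 18\right)\right) = - 2 \left(0 + 21\right) = \left(-2\right) 21 = -42$)
$y{\left(P,C \right)} = - \frac{1}{49}$
$f + y{\left(J{\left(-1,-2 \right)},v \right)} = -347 - \frac{1}{49} = - \frac{17004}{49}$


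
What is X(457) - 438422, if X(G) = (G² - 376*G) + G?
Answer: -400948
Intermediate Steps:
X(G) = G² - 375*G
X(457) - 438422 = 457*(-375 + 457) - 438422 = 457*82 - 438422 = 37474 - 438422 = -400948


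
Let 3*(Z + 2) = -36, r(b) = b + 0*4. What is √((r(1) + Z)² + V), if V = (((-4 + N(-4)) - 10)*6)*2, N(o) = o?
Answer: I*√47 ≈ 6.8557*I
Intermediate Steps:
r(b) = b (r(b) = b + 0 = b)
Z = -14 (Z = -2 + (⅓)*(-36) = -2 - 12 = -14)
V = -216 (V = (((-4 - 4) - 10)*6)*2 = ((-8 - 10)*6)*2 = -18*6*2 = -108*2 = -216)
√((r(1) + Z)² + V) = √((1 - 14)² - 216) = √((-13)² - 216) = √(169 - 216) = √(-47) = I*√47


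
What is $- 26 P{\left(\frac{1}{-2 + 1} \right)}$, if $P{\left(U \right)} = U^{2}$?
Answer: $-26$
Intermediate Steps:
$- 26 P{\left(\frac{1}{-2 + 1} \right)} = - 26 \left(\frac{1}{-2 + 1}\right)^{2} = - 26 \left(\frac{1}{-1}\right)^{2} = - 26 \left(-1\right)^{2} = \left(-26\right) 1 = -26$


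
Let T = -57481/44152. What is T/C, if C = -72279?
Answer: 57481/3191262408 ≈ 1.8012e-5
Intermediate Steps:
T = -57481/44152 (T = -57481*1/44152 = -57481/44152 ≈ -1.3019)
T/C = -57481/44152/(-72279) = -57481/44152*(-1/72279) = 57481/3191262408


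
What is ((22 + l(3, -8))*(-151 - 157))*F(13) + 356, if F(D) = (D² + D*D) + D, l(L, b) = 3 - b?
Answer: -3567208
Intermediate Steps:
F(D) = D + 2*D² (F(D) = (D² + D²) + D = 2*D² + D = D + 2*D²)
((22 + l(3, -8))*(-151 - 157))*F(13) + 356 = ((22 + (3 - 1*(-8)))*(-151 - 157))*(13*(1 + 2*13)) + 356 = ((22 + (3 + 8))*(-308))*(13*(1 + 26)) + 356 = ((22 + 11)*(-308))*(13*27) + 356 = (33*(-308))*351 + 356 = -10164*351 + 356 = -3567564 + 356 = -3567208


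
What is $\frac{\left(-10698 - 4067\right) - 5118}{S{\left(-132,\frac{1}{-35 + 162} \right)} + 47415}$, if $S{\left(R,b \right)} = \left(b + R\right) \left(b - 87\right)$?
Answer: $- \frac{320692907}{949954159} \approx -0.33759$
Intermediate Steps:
$S{\left(R,b \right)} = \left(-87 + b\right) \left(R + b\right)$ ($S{\left(R,b \right)} = \left(R + b\right) \left(-87 + b\right) = \left(-87 + b\right) \left(R + b\right)$)
$\frac{\left(-10698 - 4067\right) - 5118}{S{\left(-132,\frac{1}{-35 + 162} \right)} + 47415} = \frac{\left(-10698 - 4067\right) - 5118}{\left(\left(\frac{1}{-35 + 162}\right)^{2} - -11484 - \frac{87}{-35 + 162} - \frac{132}{-35 + 162}\right) + 47415} = \frac{\left(-10698 - 4067\right) - 5118}{\left(\left(\frac{1}{127}\right)^{2} + 11484 - \frac{87}{127} - \frac{132}{127}\right) + 47415} = \frac{-14765 - 5118}{\left(\left(\frac{1}{127}\right)^{2} + 11484 - \frac{87}{127} - \frac{132}{127}\right) + 47415} = - \frac{19883}{\left(\frac{1}{16129} + 11484 - \frac{87}{127} - \frac{132}{127}\right) + 47415} = - \frac{19883}{\frac{185197624}{16129} + 47415} = - \frac{19883}{\frac{949954159}{16129}} = \left(-19883\right) \frac{16129}{949954159} = - \frac{320692907}{949954159}$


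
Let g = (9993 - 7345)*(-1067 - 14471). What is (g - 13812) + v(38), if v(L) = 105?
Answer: -41158331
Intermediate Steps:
g = -41144624 (g = 2648*(-15538) = -41144624)
(g - 13812) + v(38) = (-41144624 - 13812) + 105 = -41158436 + 105 = -41158331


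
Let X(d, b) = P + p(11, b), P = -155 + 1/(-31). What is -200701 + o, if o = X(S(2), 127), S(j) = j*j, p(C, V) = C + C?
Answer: -6225855/31 ≈ -2.0083e+5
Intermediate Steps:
p(C, V) = 2*C
P = -4806/31 (P = -155 - 1/31 = -4806/31 ≈ -155.03)
S(j) = j²
X(d, b) = -4124/31 (X(d, b) = -4806/31 + 2*11 = -4806/31 + 22 = -4124/31)
o = -4124/31 ≈ -133.03
-200701 + o = -200701 - 4124/31 = -6225855/31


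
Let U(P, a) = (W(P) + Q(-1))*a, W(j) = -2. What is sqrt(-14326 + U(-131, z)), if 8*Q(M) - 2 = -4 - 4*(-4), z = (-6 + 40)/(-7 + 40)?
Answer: I*sqrt(62405178)/66 ≈ 119.69*I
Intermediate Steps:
z = 34/33 ≈ 1.0303
Q(M) = 7/4 (Q(M) = 1/4 + (-4 - 4*(-4))/8 = 1/4 + (-4 + 16)/8 = 1/4 + (1/8)*12 = 1/4 + 3/2 = 7/4)
U(P, a) = -a/4 (U(P, a) = (-2 + 7/4)*a = -a/4)
sqrt(-14326 + U(-131, z)) = sqrt(-14326 - 1/4*34/33) = sqrt(-14326 - 17/66) = sqrt(-945533/66) = I*sqrt(62405178)/66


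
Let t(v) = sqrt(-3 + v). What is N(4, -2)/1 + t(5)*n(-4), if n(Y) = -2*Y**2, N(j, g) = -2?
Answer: -2 - 32*sqrt(2) ≈ -47.255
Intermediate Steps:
N(4, -2)/1 + t(5)*n(-4) = -2/1 + sqrt(-3 + 5)*(-2*(-4)**2) = -2*1 + sqrt(2)*(-2*16) = -2 + sqrt(2)*(-32) = -2 - 32*sqrt(2)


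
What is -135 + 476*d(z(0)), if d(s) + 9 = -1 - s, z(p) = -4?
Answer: -2991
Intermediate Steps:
d(s) = -10 - s (d(s) = -9 + (-1 - s) = -10 - s)
-135 + 476*d(z(0)) = -135 + 476*(-10 - 1*(-4)) = -135 + 476*(-10 + 4) = -135 + 476*(-6) = -135 - 2856 = -2991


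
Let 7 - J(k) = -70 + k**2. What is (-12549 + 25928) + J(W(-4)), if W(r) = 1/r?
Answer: 215295/16 ≈ 13456.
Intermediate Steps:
W(r) = 1/r
J(k) = 77 - k**2 (J(k) = 7 - (-70 + k**2) = 7 + (70 - k**2) = 77 - k**2)
(-12549 + 25928) + J(W(-4)) = (-12549 + 25928) + (77 - (1/(-4))**2) = 13379 + (77 - (-1/4)**2) = 13379 + (77 - 1*1/16) = 13379 + (77 - 1/16) = 13379 + 1231/16 = 215295/16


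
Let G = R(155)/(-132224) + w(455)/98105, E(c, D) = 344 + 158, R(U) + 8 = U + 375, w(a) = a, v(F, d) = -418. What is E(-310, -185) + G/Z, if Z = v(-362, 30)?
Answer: 38885115274623/77460389248 ≈ 502.00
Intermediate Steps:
Z = -418
R(U) = 367 + U (R(U) = -8 + (U + 375) = -8 + (375 + U) = 367 + U)
E(c, D) = 502
G = 127873/185311936 (G = (367 + 155)/(-132224) + 455/98105 = 522*(-1/132224) + 455*(1/98105) = -261/66112 + 13/2803 = 127873/185311936 ≈ 0.00069004)
E(-310, -185) + G/Z = 502 + (127873/185311936)/(-418) = 502 + (127873/185311936)*(-1/418) = 502 - 127873/77460389248 = 38885115274623/77460389248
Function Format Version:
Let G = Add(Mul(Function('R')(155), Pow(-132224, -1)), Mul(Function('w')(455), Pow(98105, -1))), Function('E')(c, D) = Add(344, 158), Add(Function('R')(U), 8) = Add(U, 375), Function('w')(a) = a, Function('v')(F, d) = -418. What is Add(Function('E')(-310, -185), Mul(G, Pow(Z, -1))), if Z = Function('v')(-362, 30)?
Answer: Rational(38885115274623, 77460389248) ≈ 502.00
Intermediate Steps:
Z = -418
Function('R')(U) = Add(367, U) (Function('R')(U) = Add(-8, Add(U, 375)) = Add(-8, Add(375, U)) = Add(367, U))
Function('E')(c, D) = 502
G = Rational(127873, 185311936) (G = Add(Mul(Add(367, 155), Pow(-132224, -1)), Mul(455, Pow(98105, -1))) = Add(Mul(522, Rational(-1, 132224)), Mul(455, Rational(1, 98105))) = Add(Rational(-261, 66112), Rational(13, 2803)) = Rational(127873, 185311936) ≈ 0.00069004)
Add(Function('E')(-310, -185), Mul(G, Pow(Z, -1))) = Add(502, Mul(Rational(127873, 185311936), Pow(-418, -1))) = Add(502, Mul(Rational(127873, 185311936), Rational(-1, 418))) = Add(502, Rational(-127873, 77460389248)) = Rational(38885115274623, 77460389248)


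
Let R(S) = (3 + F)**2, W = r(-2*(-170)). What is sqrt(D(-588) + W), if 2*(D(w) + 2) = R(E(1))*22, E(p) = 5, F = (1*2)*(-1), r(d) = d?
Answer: sqrt(349) ≈ 18.682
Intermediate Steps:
W = 340 (W = -2*(-170) = 340)
F = -2 (F = 2*(-1) = -2)
R(S) = 1 (R(S) = (3 - 2)**2 = 1**2 = 1)
D(w) = 9 (D(w) = -2 + (1*22)/2 = -2 + (1/2)*22 = -2 + 11 = 9)
sqrt(D(-588) + W) = sqrt(9 + 340) = sqrt(349)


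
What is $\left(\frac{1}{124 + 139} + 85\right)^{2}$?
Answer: $\frac{499790736}{69169} \approx 7225.6$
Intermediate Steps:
$\left(\frac{1}{124 + 139} + 85\right)^{2} = \left(\frac{1}{263} + 85\right)^{2} = \left(\frac{22356}{263}\right)^{2} = \frac{499790736}{69169}$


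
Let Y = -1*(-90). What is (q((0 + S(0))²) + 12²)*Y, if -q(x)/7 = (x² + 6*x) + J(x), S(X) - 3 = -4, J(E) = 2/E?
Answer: 7290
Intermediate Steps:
S(X) = -1 (S(X) = 3 - 4 = -1)
q(x) = -42*x - 14/x - 7*x² (q(x) = -7*((x² + 6*x) + 2/x) = -7*(x² + 2/x + 6*x) = -42*x - 14/x - 7*x²)
Y = 90
(q((0 + S(0))²) + 12²)*Y = (7*(-2 + ((0 - 1)²)²*(-6 - (0 - 1)²))/((0 - 1)²) + 12²)*90 = (7*(-2 + ((-1)²)²*(-6 - 1*(-1)²))/((-1)²) + 144)*90 = (7*(-2 + 1²*(-6 - 1*1))/1 + 144)*90 = (7*1*(-2 + 1*(-6 - 1)) + 144)*90 = (7*1*(-2 + 1*(-7)) + 144)*90 = (7*1*(-2 - 7) + 144)*90 = (7*1*(-9) + 144)*90 = (-63 + 144)*90 = 81*90 = 7290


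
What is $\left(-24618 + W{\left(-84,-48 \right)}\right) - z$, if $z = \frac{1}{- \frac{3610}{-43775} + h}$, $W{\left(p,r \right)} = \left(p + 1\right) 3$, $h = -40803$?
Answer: $- \frac{8883227037026}{357229543} \approx -24867.0$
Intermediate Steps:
$W{\left(p,r \right)} = 3 + 3 p$ ($W{\left(p,r \right)} = \left(1 + p\right) 3 = 3 + 3 p$)
$z = - \frac{8755}{357229543}$ ($z = \frac{1}{- \frac{3610}{-43775} - 40803} = \frac{1}{\left(-3610\right) \left(- \frac{1}{43775}\right) - 40803} = \frac{1}{\frac{722}{8755} - 40803} = \frac{1}{- \frac{357229543}{8755}} = - \frac{8755}{357229543} \approx -2.4508 \cdot 10^{-5}$)
$\left(-24618 + W{\left(-84,-48 \right)}\right) - z = \left(-24618 + \left(3 + 3 \left(-84\right)\right)\right) - - \frac{8755}{357229543} = \left(-24618 + \left(3 - 252\right)\right) + \frac{8755}{357229543} = \left(-24618 - 249\right) + \frac{8755}{357229543} = -24867 + \frac{8755}{357229543} = - \frac{8883227037026}{357229543}$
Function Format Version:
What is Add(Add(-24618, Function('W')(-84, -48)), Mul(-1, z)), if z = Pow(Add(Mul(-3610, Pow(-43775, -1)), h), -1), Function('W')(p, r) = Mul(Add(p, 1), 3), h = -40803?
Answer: Rational(-8883227037026, 357229543) ≈ -24867.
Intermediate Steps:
Function('W')(p, r) = Add(3, Mul(3, p)) (Function('W')(p, r) = Mul(Add(1, p), 3) = Add(3, Mul(3, p)))
z = Rational(-8755, 357229543) (z = Pow(Add(Mul(-3610, Pow(-43775, -1)), -40803), -1) = Pow(Add(Mul(-3610, Rational(-1, 43775)), -40803), -1) = Pow(Add(Rational(722, 8755), -40803), -1) = Pow(Rational(-357229543, 8755), -1) = Rational(-8755, 357229543) ≈ -2.4508e-5)
Add(Add(-24618, Function('W')(-84, -48)), Mul(-1, z)) = Add(Add(-24618, Add(3, Mul(3, -84))), Mul(-1, Rational(-8755, 357229543))) = Add(Add(-24618, Add(3, -252)), Rational(8755, 357229543)) = Add(Add(-24618, -249), Rational(8755, 357229543)) = Add(-24867, Rational(8755, 357229543)) = Rational(-8883227037026, 357229543)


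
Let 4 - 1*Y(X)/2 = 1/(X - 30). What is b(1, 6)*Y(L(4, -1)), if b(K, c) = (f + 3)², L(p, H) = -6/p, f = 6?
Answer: 4572/7 ≈ 653.14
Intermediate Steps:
b(K, c) = 81 (b(K, c) = (6 + 3)² = 9² = 81)
Y(X) = 8 - 2/(-30 + X) (Y(X) = 8 - 2/(X - 30) = 8 - 2/(-30 + X))
b(1, 6)*Y(L(4, -1)) = 81*(2*(-121 + 4*(-6/4))/(-30 - 6/4)) = 81*(2*(-121 + 4*(-6*¼))/(-30 - 6*¼)) = 81*(2*(-121 + 4*(-3/2))/(-30 - 3/2)) = 81*(2*(-121 - 6)/(-63/2)) = 81*(2*(-2/63)*(-127)) = 81*(508/63) = 4572/7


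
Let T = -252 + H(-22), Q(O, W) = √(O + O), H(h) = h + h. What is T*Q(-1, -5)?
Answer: -296*I*√2 ≈ -418.61*I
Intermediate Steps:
H(h) = 2*h
Q(O, W) = √2*√O (Q(O, W) = √(2*O) = √2*√O)
T = -296 (T = -252 + 2*(-22) = -252 - 44 = -296)
T*Q(-1, -5) = -296*√2*√(-1) = -296*√2*I = -296*I*√2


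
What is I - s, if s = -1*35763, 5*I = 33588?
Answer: 212403/5 ≈ 42481.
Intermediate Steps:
I = 33588/5 (I = (1/5)*33588 = 33588/5 ≈ 6717.6)
s = -35763
I - s = 33588/5 - 1*(-35763) = 33588/5 + 35763 = 212403/5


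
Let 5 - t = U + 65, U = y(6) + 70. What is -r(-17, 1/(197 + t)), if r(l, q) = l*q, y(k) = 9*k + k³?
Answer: -17/203 ≈ -0.083744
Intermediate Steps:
y(k) = k³ + 9*k
U = 340 (U = 6*(9 + 6²) + 70 = 6*(9 + 36) + 70 = 6*45 + 70 = 270 + 70 = 340)
t = -400 (t = 5 - (340 + 65) = 5 - 1*405 = 5 - 405 = -400)
-r(-17, 1/(197 + t)) = -(-17)/(197 - 400) = -(-17)/(-203) = -(-17)*(-1)/203 = -1*17/203 = -17/203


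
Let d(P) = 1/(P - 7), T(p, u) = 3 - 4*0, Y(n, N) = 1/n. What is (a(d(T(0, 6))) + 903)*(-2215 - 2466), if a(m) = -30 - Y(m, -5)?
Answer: -4105237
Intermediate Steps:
T(p, u) = 3 (T(p, u) = 3 + 0 = 3)
d(P) = 1/(-7 + P)
a(m) = -30 - 1/m
(a(d(T(0, 6))) + 903)*(-2215 - 2466) = ((-30 - 1/(1/(-7 + 3))) + 903)*(-2215 - 2466) = ((-30 - 1/(1/(-4))) + 903)*(-4681) = ((-30 - 1/(-¼)) + 903)*(-4681) = ((-30 - 1*(-4)) + 903)*(-4681) = ((-30 + 4) + 903)*(-4681) = (-26 + 903)*(-4681) = 877*(-4681) = -4105237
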